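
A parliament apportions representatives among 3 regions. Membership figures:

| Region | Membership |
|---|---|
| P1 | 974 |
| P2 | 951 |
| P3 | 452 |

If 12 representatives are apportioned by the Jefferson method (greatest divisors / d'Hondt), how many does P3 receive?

2

Standard divisor 2377/12 ≈ 198.083; standard quotas: P1 4.917, P2 4.801, P3 2.282.
Rounding down gives 4, 4, 2 = 10 seats, so the divisor must be adjusted.
With modified divisor 180: modified quotas P1 5.411, P2 5.283, P3 2.511.
Rounding down: P1 5, P2 5, P3 2 (total 12).
P3 receives 2.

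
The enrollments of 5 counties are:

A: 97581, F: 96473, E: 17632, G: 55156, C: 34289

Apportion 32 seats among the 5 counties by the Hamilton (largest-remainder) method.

A 10; F 10; E 2; G 6; C 4

Total 301131; standard divisor 301131/32 ≈ 9410.344.
Standard quotas: A 10.3695, F 10.2518, E 1.8737, G 5.8612, C 3.6438.
Lower quotas: A 10, F 10, E 1, G 5, C 3 (sum 29, leaving 3 seats).
Remainders in descending order: E 0.8737, G 0.8612, C 0.6438, A 0.3695, F 0.2518.
The surplus seats go to E, G, C.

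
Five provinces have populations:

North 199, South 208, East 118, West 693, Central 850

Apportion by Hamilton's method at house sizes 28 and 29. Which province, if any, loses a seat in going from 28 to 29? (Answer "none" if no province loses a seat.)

At 28 seats: North 3, South 3, East 2, West 9, Central 11.
At 29 seats: North 3, South 3, East 1, West 10, Central 12.
East drops from 2 to 1.

East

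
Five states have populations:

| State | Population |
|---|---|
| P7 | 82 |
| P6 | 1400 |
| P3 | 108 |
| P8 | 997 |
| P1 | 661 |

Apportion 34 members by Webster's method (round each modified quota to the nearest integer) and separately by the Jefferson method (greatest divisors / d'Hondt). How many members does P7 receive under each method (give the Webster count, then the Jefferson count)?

Webster: P7 1, P6 15, P3 1, P8 10, P1 7.
Jefferson: P7 0, P6 15, P3 1, P8 11, P1 7.
P7 gets 1 under Webster and 0 under Jefferson.

1 and 0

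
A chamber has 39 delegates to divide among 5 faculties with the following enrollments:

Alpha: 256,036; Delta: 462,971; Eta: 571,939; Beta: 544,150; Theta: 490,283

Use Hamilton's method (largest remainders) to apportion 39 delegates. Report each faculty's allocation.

Total 2325379; standard divisor 2325379/39 ≈ 59625.103.
Standard quotas: Alpha 4.2941, Delta 7.7647, Eta 9.5923, Beta 9.1262, Theta 8.2228.
Lower quotas: Alpha 4, Delta 7, Eta 9, Beta 9, Theta 8 (sum 37, leaving 2 seats).
Remainders in descending order: Delta 0.7647, Eta 0.5923, Alpha 0.2941, Theta 0.2228, Beta 0.1262.
The surplus seats go to Delta, Eta.

Alpha=4, Delta=8, Eta=10, Beta=9, Theta=8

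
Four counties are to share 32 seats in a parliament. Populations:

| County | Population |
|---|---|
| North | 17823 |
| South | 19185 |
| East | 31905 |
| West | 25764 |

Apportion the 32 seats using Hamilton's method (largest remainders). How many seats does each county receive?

North: 6, South: 6, East: 11, West: 9

Total 94677; standard divisor 94677/32 ≈ 2958.656.
Standard quotas: North 6.0240, South 6.4844, East 10.7836, West 8.7080.
Lower quotas: North 6, South 6, East 10, West 8 (sum 30, leaving 2 seats).
Remainders in descending order: East 0.7836, West 0.7080, South 0.4844, North 0.0240.
The surplus seats go to East, West.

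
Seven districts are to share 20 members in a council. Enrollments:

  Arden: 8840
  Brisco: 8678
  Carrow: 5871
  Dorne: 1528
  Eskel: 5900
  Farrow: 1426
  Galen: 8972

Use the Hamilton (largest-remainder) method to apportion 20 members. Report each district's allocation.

Arden=4, Brisco=4, Carrow=3, Dorne=1, Eskel=3, Farrow=1, Galen=4

The standard divisor is 41215/20 ≈ 2060.75.
Standard quotas: Arden 4.2897, Brisco 4.2111, Carrow 2.8490, Dorne 0.7415, Eskel 2.8630, Farrow 0.6920, Galen 4.3538.
Lower quotas: Arden 4, Brisco 4, Carrow 2, Dorne 0, Eskel 2, Farrow 0, Galen 4 (sum 16, leaving 4 seats).
Remainders in descending order: Eskel 0.8630, Carrow 0.8490, Dorne 0.7415, Farrow 0.6920, Galen 0.3538, Arden 0.2897, Brisco 0.2111.
The surplus seats go to Eskel, Carrow, Dorne, Farrow.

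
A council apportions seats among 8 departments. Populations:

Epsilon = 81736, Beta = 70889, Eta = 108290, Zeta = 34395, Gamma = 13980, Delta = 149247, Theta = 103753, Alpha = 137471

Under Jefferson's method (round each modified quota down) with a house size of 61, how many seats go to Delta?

Standard divisor 699761/61 ≈ 11471.492; standard quotas: Epsilon 7.125, Beta 6.180, Eta 9.440, Zeta 2.998, Gamma 1.219, Delta 13.010, Theta 9.044, Alpha 11.984.
Rounding down gives 7, 6, 9, 2, 1, 13, 9, 11 = 58 seats, so the divisor must be adjusted.
With modified divisor 10700: modified quotas Epsilon 7.639, Beta 6.625, Eta 10.121, Zeta 3.214, Gamma 1.307, Delta 13.948, Theta 9.697, Alpha 12.848.
Rounding down: Epsilon 7, Beta 6, Eta 10, Zeta 3, Gamma 1, Delta 13, Theta 9, Alpha 12 (total 61).
Delta receives 13.

13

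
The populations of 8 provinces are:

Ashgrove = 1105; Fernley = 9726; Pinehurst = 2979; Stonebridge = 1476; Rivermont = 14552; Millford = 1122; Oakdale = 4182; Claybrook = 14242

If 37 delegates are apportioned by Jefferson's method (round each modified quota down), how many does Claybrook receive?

11

Standard divisor 49384/37 ≈ 1334.703; standard quotas: Ashgrove 0.828, Fernley 7.287, Pinehurst 2.232, Stonebridge 1.106, Rivermont 10.903, Millford 0.841, Oakdale 3.133, Claybrook 10.671.
Rounding down gives 0, 7, 2, 1, 10, 0, 3, 10 = 33 seats, so the divisor must be adjusted.
With modified divisor 1200: modified quotas Ashgrove 0.921, Fernley 8.105, Pinehurst 2.482, Stonebridge 1.230, Rivermont 12.127, Millford 0.935, Oakdale 3.485, Claybrook 11.868.
Rounding down: Ashgrove 0, Fernley 8, Pinehurst 2, Stonebridge 1, Rivermont 12, Millford 0, Oakdale 3, Claybrook 11 (total 37).
Claybrook receives 11.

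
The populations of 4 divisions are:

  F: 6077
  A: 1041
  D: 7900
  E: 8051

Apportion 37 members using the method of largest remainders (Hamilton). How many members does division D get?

Standard divisor: 23069 ÷ 37 ≈ 623.486.
Standard quotas: F 9.7468, A 1.6696, D 12.6707, E 12.9129.
Lower quotas: F 9, A 1, D 12, E 12 (sum 34, leaving 3 seats).
Remainders in descending order: E 0.9129, F 0.7468, D 0.6707, A 0.6696.
The surplus seats go to E, F, D.
D receives 13.

13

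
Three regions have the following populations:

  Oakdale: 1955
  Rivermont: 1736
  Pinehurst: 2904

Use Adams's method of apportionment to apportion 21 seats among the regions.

Oakdale=6, Rivermont=6, Pinehurst=9

Standard divisor 6595/21 ≈ 314.048; standard quotas: Oakdale 6.225, Rivermont 5.528, Pinehurst 9.247.
Rounding up gives 7, 6, 10 = 23 seats, so the divisor must be adjusted.
With modified divisor 340: modified quotas Oakdale 5.750, Rivermont 5.106, Pinehurst 8.541.
Rounding up: Oakdale 6, Rivermont 6, Pinehurst 9 (total 21).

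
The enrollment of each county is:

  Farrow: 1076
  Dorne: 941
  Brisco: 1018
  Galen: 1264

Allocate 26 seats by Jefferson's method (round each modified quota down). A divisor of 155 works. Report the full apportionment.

Farrow 6; Dorne 6; Brisco 6; Galen 8

With modified divisor 155: modified quotas Farrow 6.942, Dorne 6.071, Brisco 6.568, Galen 8.155.
Rounding down: Farrow 6, Dorne 6, Brisco 6, Galen 8 (total 26).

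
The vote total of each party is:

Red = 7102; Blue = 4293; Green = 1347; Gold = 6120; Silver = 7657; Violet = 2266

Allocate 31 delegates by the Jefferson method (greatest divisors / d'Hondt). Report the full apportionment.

Standard divisor 28785/31 ≈ 928.548; standard quotas: Red 7.648, Blue 4.623, Green 1.451, Gold 6.591, Silver 8.246, Violet 2.440.
Rounding down gives 7, 4, 1, 6, 8, 2 = 28 seats, so the divisor must be adjusted.
With modified divisor 855: modified quotas Red 8.306, Blue 5.021, Green 1.575, Gold 7.158, Silver 8.956, Violet 2.650.
Rounding down: Red 8, Blue 5, Green 1, Gold 7, Silver 8, Violet 2 (total 31).

Red: 8, Blue: 5, Green: 1, Gold: 7, Silver: 8, Violet: 2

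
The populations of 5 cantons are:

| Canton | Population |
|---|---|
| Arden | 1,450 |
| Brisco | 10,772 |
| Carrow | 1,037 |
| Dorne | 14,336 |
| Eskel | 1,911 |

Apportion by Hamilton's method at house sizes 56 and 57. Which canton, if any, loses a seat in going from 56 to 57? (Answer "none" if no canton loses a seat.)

At 56 seats: Arden 3, Brisco 20, Carrow 2, Dorne 27, Eskel 4.
At 57 seats: Arden 3, Brisco 21, Carrow 2, Dorne 28, Eskel 3.
Eskel drops from 4 to 3.

Eskel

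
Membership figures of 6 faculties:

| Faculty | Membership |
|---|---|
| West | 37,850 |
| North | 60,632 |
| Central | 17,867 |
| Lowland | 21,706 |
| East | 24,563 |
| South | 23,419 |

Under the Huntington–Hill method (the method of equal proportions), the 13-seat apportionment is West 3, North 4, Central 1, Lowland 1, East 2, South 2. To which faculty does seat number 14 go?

Priority for the next seat is population ÷ (√(s·(s+1))).
Priorities: West 10926.354, North 13557.727, Central 12633.877, Lowland 15348.460, East 10027.803, South 9560.767.
Highest priority: Lowland.

Lowland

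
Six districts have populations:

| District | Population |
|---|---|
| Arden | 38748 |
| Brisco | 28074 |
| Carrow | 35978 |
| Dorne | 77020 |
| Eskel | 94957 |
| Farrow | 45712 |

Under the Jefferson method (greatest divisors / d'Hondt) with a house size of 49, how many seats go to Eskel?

15

Standard divisor 320489/49 ≈ 6540.592; standard quotas: Arden 5.924, Brisco 4.292, Carrow 5.501, Dorne 11.776, Eskel 14.518, Farrow 6.989.
Rounding down gives 5, 4, 5, 11, 14, 6 = 45 seats, so the divisor must be adjusted.
With modified divisor 6200: modified quotas Arden 6.250, Brisco 4.528, Carrow 5.803, Dorne 12.423, Eskel 15.316, Farrow 7.373.
Rounding down: Arden 6, Brisco 4, Carrow 5, Dorne 12, Eskel 15, Farrow 7 (total 49).
Eskel receives 15.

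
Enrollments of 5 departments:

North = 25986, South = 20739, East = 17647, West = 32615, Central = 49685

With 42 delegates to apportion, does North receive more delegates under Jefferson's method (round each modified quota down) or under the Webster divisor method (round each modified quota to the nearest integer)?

Jefferson: North 7, South 6, East 5, West 9, Central 15.
Webster: North 8, South 6, East 5, West 9, Central 14.
North gets 7 under Jefferson and 8 under Webster.

Webster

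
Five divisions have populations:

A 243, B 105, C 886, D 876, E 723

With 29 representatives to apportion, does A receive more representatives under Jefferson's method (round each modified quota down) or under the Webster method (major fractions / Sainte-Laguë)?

Webster

Jefferson: A 2, B 1, C 9, D 9, E 8.
Webster: A 3, B 1, C 9, D 9, E 7.
A gets 2 under Jefferson and 3 under Webster.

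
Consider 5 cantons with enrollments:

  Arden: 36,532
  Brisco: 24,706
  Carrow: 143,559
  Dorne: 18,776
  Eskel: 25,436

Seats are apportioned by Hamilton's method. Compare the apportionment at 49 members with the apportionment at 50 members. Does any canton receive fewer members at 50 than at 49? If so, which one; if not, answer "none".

At 49 seats: Arden 7, Brisco 5, Carrow 28, Dorne 4, Eskel 5.
At 50 seats: Arden 7, Brisco 5, Carrow 29, Dorne 4, Eskel 5.
No canton's allocation decreased.

none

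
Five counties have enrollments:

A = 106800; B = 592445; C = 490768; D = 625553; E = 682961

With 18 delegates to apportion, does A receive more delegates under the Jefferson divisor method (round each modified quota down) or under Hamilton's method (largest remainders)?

Hamilton

Jefferson: A 0, B 4, C 4, D 5, E 5.
Hamilton: A 1, B 4, C 4, D 4, E 5.
A gets 0 under Jefferson and 1 under Hamilton.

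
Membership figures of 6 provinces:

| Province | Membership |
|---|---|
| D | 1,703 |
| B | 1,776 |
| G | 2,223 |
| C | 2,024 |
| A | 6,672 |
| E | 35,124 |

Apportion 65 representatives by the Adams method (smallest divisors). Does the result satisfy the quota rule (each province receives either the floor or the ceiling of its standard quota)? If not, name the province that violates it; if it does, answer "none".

Standard quotas: D 2.235, B 2.331, G 2.918, C 2.657, A 8.757, E 46.102.
Adams allocation: D 3, B 3, G 3, C 3, A 9, E 44.
E has quota 46.102 (lower 46, upper 47) but receives 44 — outside the quota interval.

E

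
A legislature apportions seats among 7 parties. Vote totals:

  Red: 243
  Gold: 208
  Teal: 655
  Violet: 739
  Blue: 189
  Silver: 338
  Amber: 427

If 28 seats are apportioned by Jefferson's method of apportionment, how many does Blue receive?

2

Standard divisor 2799/28 ≈ 99.964; standard quotas: Red 2.431, Gold 2.081, Teal 6.552, Violet 7.393, Blue 1.891, Silver 3.381, Amber 4.272.
Rounding down gives 2, 2, 6, 7, 1, 3, 4 = 25 seats, so the divisor must be adjusted.
With modified divisor 90: modified quotas Red 2.700, Gold 2.311, Teal 7.278, Violet 8.211, Blue 2.100, Silver 3.756, Amber 4.744.
Rounding down: Red 2, Gold 2, Teal 7, Violet 8, Blue 2, Silver 3, Amber 4 (total 28).
Blue receives 2.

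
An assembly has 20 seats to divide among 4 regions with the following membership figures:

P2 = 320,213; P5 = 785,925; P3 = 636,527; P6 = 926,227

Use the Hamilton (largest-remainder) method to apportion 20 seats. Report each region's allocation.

P2 2, P5 6, P3 5, P6 7

The standard divisor is 2668892/20 ≈ 133444.6.
Standard quotas: P2 2.3996, P5 5.8895, P3 4.7700, P6 6.9409.
Lower quotas: P2 2, P5 5, P3 4, P6 6 (sum 17, leaving 3 seats).
Remainders in descending order: P6 0.9409, P5 0.8895, P3 0.7700, P2 0.3996.
Largest remainders: P6, P5, P3 receive the extra seats.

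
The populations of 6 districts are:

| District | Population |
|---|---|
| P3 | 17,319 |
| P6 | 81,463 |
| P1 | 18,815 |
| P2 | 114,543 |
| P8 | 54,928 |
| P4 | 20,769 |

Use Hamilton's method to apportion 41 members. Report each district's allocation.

P3=2, P6=11, P1=3, P2=15, P8=7, P4=3

Standard divisor: 307837 ÷ 41 ≈ 7508.22.
Standard quotas: P3 2.3067, P6 10.8498, P1 2.5059, P2 15.2557, P8 7.3157, P4 2.7662.
Lower quotas: P3 2, P6 10, P1 2, P2 15, P8 7, P4 2 (sum 38, leaving 3 seats).
Remainders in descending order: P6 0.8498, P4 0.7662, P1 0.5059, P8 0.3157, P3 0.3067, P2 0.2557.
Largest remainders: P6, P4, P1 receive the extra seats.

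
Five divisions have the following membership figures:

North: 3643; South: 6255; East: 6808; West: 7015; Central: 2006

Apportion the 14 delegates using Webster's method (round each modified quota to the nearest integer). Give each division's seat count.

North 2, South 3, East 4, West 4, Central 1

Standard divisor 25727/14 ≈ 1837.643; standard quotas: North 1.982, South 3.404, East 3.705, West 3.817, Central 1.092.
Rounding to the nearest integer gives North 2, South 3, East 4, West 4, Central 1 — total 14, matching the house size, so no adjustment is needed.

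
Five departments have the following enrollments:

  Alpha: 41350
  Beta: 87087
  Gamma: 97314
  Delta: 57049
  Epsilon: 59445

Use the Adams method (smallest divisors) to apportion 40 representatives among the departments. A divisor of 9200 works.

With modified divisor 9200: modified quotas Alpha 4.495, Beta 9.466, Gamma 10.578, Delta 6.201, Epsilon 6.461.
Rounding up: Alpha 5, Beta 10, Gamma 11, Delta 7, Epsilon 7 (total 40).

Alpha 5; Beta 10; Gamma 11; Delta 7; Epsilon 7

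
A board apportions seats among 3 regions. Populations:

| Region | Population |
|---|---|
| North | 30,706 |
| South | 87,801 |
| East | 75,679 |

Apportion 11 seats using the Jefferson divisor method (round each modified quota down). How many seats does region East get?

Standard divisor 194186/11 ≈ 17653.273; standard quotas: North 1.739, South 4.974, East 4.287.
Rounding down gives 1, 4, 4 = 9 seats, so the divisor must be adjusted.
With modified divisor 15200: modified quotas North 2.020, South 5.776, East 4.979.
Rounding down: North 2, South 5, East 4 (total 11).
East receives 4.

4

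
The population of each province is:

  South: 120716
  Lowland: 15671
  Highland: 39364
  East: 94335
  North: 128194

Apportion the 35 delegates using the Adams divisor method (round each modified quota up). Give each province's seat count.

Standard divisor 398280/35 ≈ 11379.429; standard quotas: South 10.608, Lowland 1.377, Highland 3.459, East 8.290, North 11.265.
Rounding up gives 11, 2, 4, 9, 12 = 38 seats, so the divisor must be adjusted.
With modified divisor 12400: modified quotas South 9.735, Lowland 1.264, Highland 3.175, East 7.608, North 10.338.
Rounding up: South 10, Lowland 2, Highland 4, East 8, North 11 (total 35).

South: 10, Lowland: 2, Highland: 4, East: 8, North: 11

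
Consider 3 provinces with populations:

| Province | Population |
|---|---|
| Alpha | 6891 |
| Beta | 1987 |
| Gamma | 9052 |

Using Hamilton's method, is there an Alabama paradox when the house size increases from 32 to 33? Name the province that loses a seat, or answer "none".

At 32 seats: Alpha 12, Beta 4, Gamma 16.
At 33 seats: Alpha 13, Beta 3, Gamma 17.
Beta drops from 4 to 3.

Beta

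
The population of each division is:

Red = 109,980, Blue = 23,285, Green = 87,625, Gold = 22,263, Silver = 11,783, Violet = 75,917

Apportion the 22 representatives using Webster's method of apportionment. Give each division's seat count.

Red=7, Blue=2, Green=6, Gold=1, Silver=1, Violet=5

Standard divisor 330853/22 ≈ 15038.773; standard quotas: Red 7.313, Blue 1.548, Green 5.827, Gold 1.480, Silver 0.784, Violet 5.048.
Rounding to the nearest integer gives Red 7, Blue 2, Green 6, Gold 1, Silver 1, Violet 5 — total 22, matching the house size, so no adjustment is needed.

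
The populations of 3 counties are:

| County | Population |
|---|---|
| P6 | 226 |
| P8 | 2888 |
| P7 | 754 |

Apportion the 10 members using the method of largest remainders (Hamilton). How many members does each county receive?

Total 3868; standard divisor 3868/10 ≈ 386.8.
Standard quotas: P6 0.584, P8 7.466, P7 1.949.
Lower quotas: P6 0, P8 7, P7 1 (sum 8, leaving 2 seats).
Remainders in descending order: P7 0.949, P6 0.584, P8 0.466.
Largest remainders: P7, P6 receive the extra seats.

P6 1; P8 7; P7 2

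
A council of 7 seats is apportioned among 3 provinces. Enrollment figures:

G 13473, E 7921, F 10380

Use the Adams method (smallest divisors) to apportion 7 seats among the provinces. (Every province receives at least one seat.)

G 3, E 2, F 2

Standard divisor 31774/7 ≈ 4539.143; standard quotas: G 2.968, E 1.745, F 2.287.
Rounding up gives 3, 2, 3 = 8 seats, so the divisor must be adjusted.
With modified divisor 6000: modified quotas G 2.245, E 1.320, F 1.730.
Rounding up: G 3, E 2, F 2 (total 7).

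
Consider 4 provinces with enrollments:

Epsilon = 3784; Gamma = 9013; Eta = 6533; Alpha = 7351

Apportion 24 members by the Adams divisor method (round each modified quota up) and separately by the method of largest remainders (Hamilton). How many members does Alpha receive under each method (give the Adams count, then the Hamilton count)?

6 and 7

Adams: Epsilon 4, Gamma 8, Eta 6, Alpha 6.
Hamilton: Epsilon 3, Gamma 8, Eta 6, Alpha 7.
Alpha gets 6 under Adams and 7 under Hamilton.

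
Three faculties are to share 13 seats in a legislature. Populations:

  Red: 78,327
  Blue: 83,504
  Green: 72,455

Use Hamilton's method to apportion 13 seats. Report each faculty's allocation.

The standard divisor is 234286/13 = 18022.
Standard quotas: Red 4.3462, Blue 4.6334, Green 4.0204.
Lower quotas: Red 4, Blue 4, Green 4 (sum 12, leaving 1 seat).
Remainders in descending order: Blue 0.6334, Red 0.3462, Green 0.0204.
Largest remainder: Blue receives the extra seat.

Red: 4, Blue: 5, Green: 4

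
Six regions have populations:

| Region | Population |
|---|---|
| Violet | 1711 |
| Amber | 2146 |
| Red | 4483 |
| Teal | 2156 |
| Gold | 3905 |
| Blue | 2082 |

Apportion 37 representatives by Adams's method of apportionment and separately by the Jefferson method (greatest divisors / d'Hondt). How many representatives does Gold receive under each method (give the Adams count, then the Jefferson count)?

Adams: Violet 4, Amber 5, Red 10, Teal 5, Gold 8, Blue 5.
Jefferson: Violet 4, Amber 5, Red 10, Teal 5, Gold 9, Blue 4.
Gold gets 8 under Adams and 9 under Jefferson.

8 and 9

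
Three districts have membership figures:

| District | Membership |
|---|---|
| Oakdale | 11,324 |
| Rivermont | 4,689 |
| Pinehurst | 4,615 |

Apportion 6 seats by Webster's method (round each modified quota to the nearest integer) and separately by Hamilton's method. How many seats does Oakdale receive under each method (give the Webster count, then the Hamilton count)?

Webster: Oakdale 4, Rivermont 1, Pinehurst 1.
Hamilton: Oakdale 3, Rivermont 2, Pinehurst 1.
Oakdale gets 4 under Webster and 3 under Hamilton.

4 and 3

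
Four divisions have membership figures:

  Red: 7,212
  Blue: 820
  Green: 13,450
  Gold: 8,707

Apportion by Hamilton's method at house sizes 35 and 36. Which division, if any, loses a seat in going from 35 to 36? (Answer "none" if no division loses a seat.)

none

At 35 seats: Red 8, Blue 1, Green 16, Gold 10.
At 36 seats: Red 9, Blue 1, Green 16, Gold 10.
No division's allocation decreased.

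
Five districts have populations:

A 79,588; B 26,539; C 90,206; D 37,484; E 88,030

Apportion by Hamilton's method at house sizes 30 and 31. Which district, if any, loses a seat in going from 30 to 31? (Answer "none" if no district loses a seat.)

At 30 seats: A 7, B 3, C 8, D 4, E 8.
At 31 seats: A 8, B 2, C 9, D 4, E 8.
B drops from 3 to 2.

B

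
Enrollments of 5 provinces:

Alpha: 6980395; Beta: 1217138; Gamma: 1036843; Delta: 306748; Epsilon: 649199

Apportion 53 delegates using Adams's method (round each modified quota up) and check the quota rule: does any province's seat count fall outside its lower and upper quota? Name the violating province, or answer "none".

Alpha

Standard quotas: Alpha 36.305, Beta 6.330, Gamma 5.393, Delta 1.595, Epsilon 3.376.
Adams allocation: Alpha 35, Beta 6, Gamma 6, Delta 2, Epsilon 4.
Alpha has quota 36.305 (lower 36, upper 37) but receives 35 — outside the quota interval.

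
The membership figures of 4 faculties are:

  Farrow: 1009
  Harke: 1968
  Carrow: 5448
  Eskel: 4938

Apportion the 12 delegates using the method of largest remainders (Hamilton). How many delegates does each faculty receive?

Farrow=1, Harke=2, Carrow=5, Eskel=4

Standard divisor: 13363 ÷ 12 ≈ 1113.583.
Standard quotas: Farrow 0.9061, Harke 1.7673, Carrow 4.8923, Eskel 4.4343.
Lower quotas: Farrow 0, Harke 1, Carrow 4, Eskel 4 (sum 9, leaving 3 seats).
Remainders in descending order: Farrow 0.9061, Carrow 0.8923, Harke 0.7673, Eskel 0.4343.
The surplus seats go to Farrow, Carrow, Harke.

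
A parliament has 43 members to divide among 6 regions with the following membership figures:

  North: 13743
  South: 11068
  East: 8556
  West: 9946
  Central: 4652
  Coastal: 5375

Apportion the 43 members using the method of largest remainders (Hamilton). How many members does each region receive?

Total 53340; standard divisor 53340/43 ≈ 1240.465.
Standard quotas: North 11.0789, South 8.9225, East 6.8974, West 8.0180, Central 3.7502, Coastal 4.3331.
Lower quotas: North 11, South 8, East 6, West 8, Central 3, Coastal 4 (sum 40, leaving 3 seats).
Remainders in descending order: South 0.9225, East 0.8974, Central 0.7502, Coastal 0.3331, North 0.0789, West 0.0180.
Largest remainders: South, East, Central receive the extra seats.

North 11; South 9; East 7; West 8; Central 4; Coastal 4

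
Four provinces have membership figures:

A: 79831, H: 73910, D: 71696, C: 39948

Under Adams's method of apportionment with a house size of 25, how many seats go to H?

Standard divisor 265385/25 ≈ 10615.4; standard quotas: A 7.520, H 6.963, D 6.754, C 3.763.
Rounding up gives 8, 7, 7, 4 = 26 seats, so the divisor must be adjusted.
With modified divisor 11700: modified quotas A 6.823, H 6.317, D 6.128, C 3.414.
Rounding up: A 7, H 7, D 7, C 4 (total 25).
H receives 7.

7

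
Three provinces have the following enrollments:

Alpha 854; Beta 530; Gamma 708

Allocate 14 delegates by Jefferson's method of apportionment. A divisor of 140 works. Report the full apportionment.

Alpha 6, Beta 3, Gamma 5

With modified divisor 140: modified quotas Alpha 6.100, Beta 3.786, Gamma 5.057.
Rounding down: Alpha 6, Beta 3, Gamma 5 (total 14).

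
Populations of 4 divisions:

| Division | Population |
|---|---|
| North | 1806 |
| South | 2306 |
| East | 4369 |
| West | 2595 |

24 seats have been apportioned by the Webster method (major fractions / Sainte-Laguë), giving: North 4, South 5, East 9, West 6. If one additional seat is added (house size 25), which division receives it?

Priority for the next seat is population ÷ (current seats + 0.5).
Priorities: North 401.333, South 419.273, East 459.895, West 399.231.
Highest priority: East.

East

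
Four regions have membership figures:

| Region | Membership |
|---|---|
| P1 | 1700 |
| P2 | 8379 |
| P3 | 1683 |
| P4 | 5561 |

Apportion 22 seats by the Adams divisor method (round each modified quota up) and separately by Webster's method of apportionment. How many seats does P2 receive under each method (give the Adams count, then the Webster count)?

10 and 11

Adams: P1 3, P2 10, P3 2, P4 7.
Webster: P1 2, P2 11, P3 2, P4 7.
P2 gets 10 under Adams and 11 under Webster.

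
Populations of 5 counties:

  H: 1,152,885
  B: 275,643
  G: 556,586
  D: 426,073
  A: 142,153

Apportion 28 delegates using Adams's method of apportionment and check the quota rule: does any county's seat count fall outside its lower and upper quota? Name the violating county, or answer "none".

none

Standard quotas: H 12.643, B 3.023, G 6.104, D 4.672, A 1.559.
Adams allocation: H 12, B 3, G 6, D 5, A 2.
Every allocation lies between the lower and upper quota.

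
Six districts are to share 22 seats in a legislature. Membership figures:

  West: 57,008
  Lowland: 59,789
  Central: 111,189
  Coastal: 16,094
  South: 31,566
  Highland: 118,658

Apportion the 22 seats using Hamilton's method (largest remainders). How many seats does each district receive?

West 3, Lowland 3, Central 6, Coastal 1, South 2, Highland 7

The standard divisor is 394304/22 ≈ 17922.909.
Standard quotas: West 3.1807, Lowland 3.3359, Central 6.2037, Coastal 0.8980, South 1.7612, Highland 6.6205.
Lower quotas: West 3, Lowland 3, Central 6, Coastal 0, South 1, Highland 6 (sum 19, leaving 3 seats).
Remainders in descending order: Coastal 0.8980, South 0.7612, Highland 0.6205, Lowland 0.3359, Central 0.2037, West 0.1807.
Largest remainders: Coastal, South, Highland receive the extra seats.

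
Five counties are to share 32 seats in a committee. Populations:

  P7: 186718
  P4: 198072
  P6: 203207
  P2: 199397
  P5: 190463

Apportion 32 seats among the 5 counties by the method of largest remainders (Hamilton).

Total 977857; standard divisor 977857/32 ≈ 30558.031.
Standard quotas: P7 6.1103, P4 6.4818, P6 6.6499, P2 6.5252, P5 6.2328.
Lower quotas: P7 6, P4 6, P6 6, P2 6, P5 6 (sum 30, leaving 2 seats).
Remainders in descending order: P6 0.6499, P2 0.5252, P4 0.4818, P5 0.2328, P7 0.1103.
The surplus seats go to P6, P2.

P7: 6, P4: 6, P6: 7, P2: 7, P5: 6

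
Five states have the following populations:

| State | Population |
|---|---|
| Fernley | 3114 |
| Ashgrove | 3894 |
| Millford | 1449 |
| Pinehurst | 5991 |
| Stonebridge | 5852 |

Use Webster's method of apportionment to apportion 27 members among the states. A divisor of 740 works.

With modified divisor 740: modified quotas Fernley 4.208, Ashgrove 5.262, Millford 1.958, Pinehurst 8.096, Stonebridge 7.908.
Rounding to the nearest integer: Fernley 4, Ashgrove 5, Millford 2, Pinehurst 8, Stonebridge 8 (total 27).

Fernley 4, Ashgrove 5, Millford 2, Pinehurst 8, Stonebridge 8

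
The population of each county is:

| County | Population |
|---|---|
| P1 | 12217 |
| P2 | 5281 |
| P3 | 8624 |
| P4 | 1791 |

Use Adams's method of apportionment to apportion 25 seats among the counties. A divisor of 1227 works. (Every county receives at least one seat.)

P1 10, P2 5, P3 8, P4 2

With modified divisor 1227: modified quotas P1 9.957, P2 4.304, P3 7.029, P4 1.460.
Rounding up: P1 10, P2 5, P3 8, P4 2 (total 25).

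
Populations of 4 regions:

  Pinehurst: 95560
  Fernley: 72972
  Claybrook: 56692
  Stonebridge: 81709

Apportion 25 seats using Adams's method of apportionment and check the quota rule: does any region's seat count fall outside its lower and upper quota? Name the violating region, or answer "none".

Standard quotas: Pinehurst 7.783, Fernley 5.944, Claybrook 4.618, Stonebridge 6.655.
Adams allocation: Pinehurst 8, Fernley 6, Claybrook 5, Stonebridge 6.
Every allocation lies between the lower and upper quota.

none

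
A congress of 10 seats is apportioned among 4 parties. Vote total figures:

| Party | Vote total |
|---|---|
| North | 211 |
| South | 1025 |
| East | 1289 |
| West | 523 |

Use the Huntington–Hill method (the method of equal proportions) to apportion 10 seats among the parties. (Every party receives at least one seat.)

North: 1, South: 3, East: 4, West: 2

With divisor 333: modified quotas North 0.634, South 3.078, East 3.871, West 1.571.
Geometric-mean thresholds: North (min 1), South √(3·4)=3.464, East √(3·4)=3.464, West √(1·2)=1.414.
Each quota rounded against its threshold gives North 1, South 3, East 4, West 2 (total 10).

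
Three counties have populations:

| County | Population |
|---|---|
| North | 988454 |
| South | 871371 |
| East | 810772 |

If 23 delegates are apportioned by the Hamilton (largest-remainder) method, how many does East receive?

7

The standard divisor is 2670597/23 ≈ 116112.913.
Standard quotas: North 8.5129, South 7.5045, East 6.9826.
Lower quotas: North 8, South 7, East 6 (sum 21, leaving 2 seats).
Remainders in descending order: East 0.9826, North 0.5129, South 0.5045.
Largest remainders: East, North receive the extra seats.
East receives 7.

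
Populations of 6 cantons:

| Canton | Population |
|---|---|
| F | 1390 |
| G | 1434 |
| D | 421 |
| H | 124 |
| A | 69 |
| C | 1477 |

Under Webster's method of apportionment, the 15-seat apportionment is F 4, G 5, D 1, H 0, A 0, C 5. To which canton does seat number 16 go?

Priority for the next seat is population ÷ (current seats + 0.5).
Priorities: F 308.889, G 260.727, D 280.667, H 248.000, A 138.000, C 268.545.
Highest priority: F.

F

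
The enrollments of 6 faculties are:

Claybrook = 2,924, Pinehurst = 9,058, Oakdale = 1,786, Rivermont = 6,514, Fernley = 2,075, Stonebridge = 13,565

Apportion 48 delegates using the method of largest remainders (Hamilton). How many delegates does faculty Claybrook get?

4

Standard divisor: 35922 ÷ 48 ≈ 748.375.
Standard quotas: Claybrook 3.9071, Pinehurst 12.1036, Oakdale 2.3865, Rivermont 8.7042, Fernley 2.7727, Stonebridge 18.1259.
Lower quotas: Claybrook 3, Pinehurst 12, Oakdale 2, Rivermont 8, Fernley 2, Stonebridge 18 (sum 45, leaving 3 seats).
Remainders in descending order: Claybrook 0.9071, Fernley 0.7727, Rivermont 0.7042, Oakdale 0.3865, Stonebridge 0.1259, Pinehurst 0.1036.
Largest remainders: Claybrook, Fernley, Rivermont receive the extra seats.
Claybrook receives 4.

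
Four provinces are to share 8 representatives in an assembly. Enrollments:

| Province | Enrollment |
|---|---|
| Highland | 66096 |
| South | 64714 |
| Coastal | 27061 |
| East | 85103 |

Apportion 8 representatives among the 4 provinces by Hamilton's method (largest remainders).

Highland=2, South=2, Coastal=1, East=3

Total 242974; standard divisor 242974/8 ≈ 30371.75.
Standard quotas: Highland 2.1762, South 2.1307, Coastal 0.8910, East 2.8020.
Lower quotas: Highland 2, South 2, Coastal 0, East 2 (sum 6, leaving 2 seats).
Remainders in descending order: Coastal 0.8910, East 0.8020, Highland 0.1762, South 0.1307.
Largest remainders: Coastal, East receive the extra seats.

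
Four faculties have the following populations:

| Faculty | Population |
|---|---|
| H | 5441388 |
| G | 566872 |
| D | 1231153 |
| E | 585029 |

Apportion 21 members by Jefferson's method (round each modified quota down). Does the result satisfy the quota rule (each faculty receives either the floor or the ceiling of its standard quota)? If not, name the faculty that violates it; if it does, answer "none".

Standard quotas: H 14.604, G 1.521, D 3.304, E 1.570.
Jefferson allocation: H 16, G 1, D 3, E 1.
H has quota 14.604 (lower 14, upper 15) but receives 16 — outside the quota interval.

H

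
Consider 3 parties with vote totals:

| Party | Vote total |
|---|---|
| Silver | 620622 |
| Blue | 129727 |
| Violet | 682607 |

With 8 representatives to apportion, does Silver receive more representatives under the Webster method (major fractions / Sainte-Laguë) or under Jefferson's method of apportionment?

Webster: Silver 3, Blue 1, Violet 4.
Jefferson: Silver 4, Blue 0, Violet 4.
Silver gets 3 under Webster and 4 under Jefferson.

Jefferson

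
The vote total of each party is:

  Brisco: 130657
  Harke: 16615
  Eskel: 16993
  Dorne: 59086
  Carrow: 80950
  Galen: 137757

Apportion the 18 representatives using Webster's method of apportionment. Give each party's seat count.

Brisco: 5, Harke: 1, Eskel: 1, Dorne: 2, Carrow: 3, Galen: 6

Standard divisor 442058/18 ≈ 24558.778; standard quotas: Brisco 5.320, Harke 0.677, Eskel 0.692, Dorne 2.406, Carrow 3.296, Galen 5.609.
Rounding to the nearest integer gives Brisco 5, Harke 1, Eskel 1, Dorne 2, Carrow 3, Galen 6 — total 18, matching the house size, so no adjustment is needed.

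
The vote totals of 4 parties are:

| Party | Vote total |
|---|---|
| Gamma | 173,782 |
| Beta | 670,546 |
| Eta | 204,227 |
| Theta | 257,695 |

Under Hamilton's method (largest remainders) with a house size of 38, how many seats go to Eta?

The standard divisor is 1306250/38 = 34375.
Standard quotas: Gamma 5.0555, Beta 19.5068, Eta 5.9411, Theta 7.4966.
Lower quotas: Gamma 5, Beta 19, Eta 5, Theta 7 (sum 36, leaving 2 seats).
Remainders in descending order: Eta 0.9411, Beta 0.5068, Theta 0.4966, Gamma 0.0555.
The surplus seats go to Eta, Beta.
Eta receives 6.

6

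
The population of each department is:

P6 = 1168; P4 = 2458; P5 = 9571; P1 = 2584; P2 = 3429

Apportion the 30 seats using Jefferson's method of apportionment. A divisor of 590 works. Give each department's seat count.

With modified divisor 590: modified quotas P6 1.980, P4 4.166, P5 16.222, P1 4.380, P2 5.812.
Rounding down: P6 1, P4 4, P5 16, P1 4, P2 5 (total 30).

P6 1; P4 4; P5 16; P1 4; P2 5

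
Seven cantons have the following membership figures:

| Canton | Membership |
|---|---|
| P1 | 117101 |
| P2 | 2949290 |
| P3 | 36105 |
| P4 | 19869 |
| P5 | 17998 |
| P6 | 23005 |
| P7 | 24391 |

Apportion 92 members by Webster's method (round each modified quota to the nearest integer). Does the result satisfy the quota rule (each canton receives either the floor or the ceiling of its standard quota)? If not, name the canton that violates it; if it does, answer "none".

Standard quotas: P1 3.380, P2 85.118, P3 1.042, P4 0.573, P5 0.519, P6 0.664, P7 0.704.
Webster allocation: P1 3, P2 84, P3 1, P4 1, P5 1, P6 1, P7 1.
P2 has quota 85.118 (lower 85, upper 86) but receives 84 — outside the quota interval.

P2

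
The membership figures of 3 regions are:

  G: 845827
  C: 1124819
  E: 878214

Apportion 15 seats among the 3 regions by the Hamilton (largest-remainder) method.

G 4, C 6, E 5

Total 2848860; standard divisor 2848860/15 = 189924.
Standard quotas: G 4.4535, C 5.9225, E 4.6240.
Lower quotas: G 4, C 5, E 4 (sum 13, leaving 2 seats).
Remainders in descending order: C 0.9225, E 0.6240, G 0.4535.
The surplus seats go to C, E.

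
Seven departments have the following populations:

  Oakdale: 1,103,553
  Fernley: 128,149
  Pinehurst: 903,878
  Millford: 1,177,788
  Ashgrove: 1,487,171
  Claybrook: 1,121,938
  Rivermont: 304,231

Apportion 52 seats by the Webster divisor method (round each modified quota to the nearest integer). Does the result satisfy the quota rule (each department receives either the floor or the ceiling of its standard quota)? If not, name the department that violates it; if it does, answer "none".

Standard quotas: Oakdale 9.216, Fernley 1.070, Pinehurst 7.548, Millford 9.836, Ashgrove 12.420, Claybrook 9.369, Rivermont 2.541.
Webster allocation: Oakdale 9, Fernley 1, Pinehurst 8, Millford 10, Ashgrove 12, Claybrook 9, Rivermont 3.
Every allocation lies between the lower and upper quota.

none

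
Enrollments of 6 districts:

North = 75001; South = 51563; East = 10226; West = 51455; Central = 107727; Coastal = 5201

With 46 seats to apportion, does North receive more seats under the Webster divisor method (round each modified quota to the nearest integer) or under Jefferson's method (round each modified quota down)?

Jefferson

Webster: North 11, South 8, East 2, West 8, Central 16, Coastal 1.
Jefferson: North 12, South 8, East 1, West 8, Central 17, Coastal 0.
North gets 11 under Webster and 12 under Jefferson.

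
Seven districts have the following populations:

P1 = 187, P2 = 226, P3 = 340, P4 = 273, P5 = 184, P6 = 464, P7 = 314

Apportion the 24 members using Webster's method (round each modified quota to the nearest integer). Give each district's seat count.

Standard divisor 1988/24 ≈ 82.833; standard quotas: P1 2.258, P2 2.728, P3 4.105, P4 3.296, P5 2.221, P6 5.602, P7 3.791.
Rounding to the nearest integer gives P1 2, P2 3, P3 4, P4 3, P5 2, P6 6, P7 4 — total 24, matching the house size, so no adjustment is needed.

P1: 2; P2: 3; P3: 4; P4: 3; P5: 2; P6: 6; P7: 4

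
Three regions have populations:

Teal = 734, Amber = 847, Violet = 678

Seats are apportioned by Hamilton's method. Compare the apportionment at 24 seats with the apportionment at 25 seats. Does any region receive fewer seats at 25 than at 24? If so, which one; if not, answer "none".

none

At 24 seats: Teal 8, Amber 9, Violet 7.
At 25 seats: Teal 8, Amber 9, Violet 8.
No region's allocation decreased.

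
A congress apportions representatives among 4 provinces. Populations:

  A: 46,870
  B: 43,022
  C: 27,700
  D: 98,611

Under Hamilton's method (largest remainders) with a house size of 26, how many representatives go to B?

The standard divisor is 216203/26 ≈ 8315.5.
Standard quotas: A 5.6365, B 5.1737, C 3.3311, D 11.8587.
Lower quotas: A 5, B 5, C 3, D 11 (sum 24, leaving 2 seats).
Remainders in descending order: D 0.8587, A 0.6365, C 0.3311, B 0.1737.
Largest remainders: D, A receive the extra seats.
B receives 5.

5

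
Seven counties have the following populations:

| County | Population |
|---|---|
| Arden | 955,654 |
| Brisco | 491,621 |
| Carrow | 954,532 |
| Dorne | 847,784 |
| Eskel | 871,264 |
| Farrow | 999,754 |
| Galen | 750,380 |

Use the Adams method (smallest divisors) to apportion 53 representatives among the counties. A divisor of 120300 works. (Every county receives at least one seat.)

Arden 8, Brisco 5, Carrow 8, Dorne 8, Eskel 8, Farrow 9, Galen 7

With modified divisor 120300: modified quotas Arden 7.944, Brisco 4.087, Carrow 7.935, Dorne 7.047, Eskel 7.242, Farrow 8.311, Galen 6.238.
Rounding up: Arden 8, Brisco 5, Carrow 8, Dorne 8, Eskel 8, Farrow 9, Galen 7 (total 53).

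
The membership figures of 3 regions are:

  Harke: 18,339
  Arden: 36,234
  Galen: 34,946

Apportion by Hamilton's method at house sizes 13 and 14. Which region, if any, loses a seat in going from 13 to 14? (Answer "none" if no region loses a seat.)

none

At 13 seats: Harke 3, Arden 5, Galen 5.
At 14 seats: Harke 3, Arden 6, Galen 5.
No region's allocation decreased.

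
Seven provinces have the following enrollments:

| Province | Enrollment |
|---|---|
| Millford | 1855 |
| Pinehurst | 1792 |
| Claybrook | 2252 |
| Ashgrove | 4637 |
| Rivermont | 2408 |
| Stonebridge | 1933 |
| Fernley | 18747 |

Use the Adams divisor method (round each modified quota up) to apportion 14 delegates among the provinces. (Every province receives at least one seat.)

Millford=1; Pinehurst=1; Claybrook=1; Ashgrove=2; Rivermont=1; Stonebridge=1; Fernley=7

Standard divisor 33624/14 ≈ 2401.714; standard quotas: Millford 0.772, Pinehurst 0.746, Claybrook 0.938, Ashgrove 1.931, Rivermont 1.003, Stonebridge 0.805, Fernley 7.806.
Rounding up gives 1, 1, 1, 2, 2, 1, 8 = 16 seats, so the divisor must be adjusted.
With modified divisor 2900: modified quotas Millford 0.640, Pinehurst 0.618, Claybrook 0.777, Ashgrove 1.599, Rivermont 0.830, Stonebridge 0.667, Fernley 6.464.
Rounding up: Millford 1, Pinehurst 1, Claybrook 1, Ashgrove 2, Rivermont 1, Stonebridge 1, Fernley 7 (total 14).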